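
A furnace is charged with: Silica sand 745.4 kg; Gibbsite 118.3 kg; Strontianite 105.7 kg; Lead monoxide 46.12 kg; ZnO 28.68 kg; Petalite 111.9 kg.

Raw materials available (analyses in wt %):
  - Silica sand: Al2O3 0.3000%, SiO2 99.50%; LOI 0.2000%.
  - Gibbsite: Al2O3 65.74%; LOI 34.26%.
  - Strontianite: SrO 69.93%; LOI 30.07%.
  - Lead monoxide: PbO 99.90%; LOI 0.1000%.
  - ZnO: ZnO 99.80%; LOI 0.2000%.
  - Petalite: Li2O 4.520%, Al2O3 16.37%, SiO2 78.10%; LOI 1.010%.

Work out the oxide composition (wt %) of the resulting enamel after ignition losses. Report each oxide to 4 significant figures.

All internal work holds exact precision in all steps — values along the way are printed rounded to 4 significant digits at each printed step — exactly one rounding goes into every reported result; all derived quantities are rebuilt using the weight values at 1081 kg of glass in full precision (ignition loss, yield, totals, glass mass, the six compositions) precisely as stated by either problem or answer.
Oxide-by-oxide delivered mass:
  PbO: 46.12·0.9990 = 46.07 kg
  Li2O: 111.9·0.04520 = 5.058 kg
  Al2O3: 745.4·0.003000 + 118.3·0.6574 + 111.9·0.1637 = 98.32 kg
  ZnO: 28.68·0.9980 = 28.62 kg
  SiO2: 745.4·0.9950 + 111.9·0.7810 = 829.1 kg
  SrO: 105.7·0.6993 = 73.92 kg
LOI: 745.4·0.002000 + 118.3·0.3426 + 105.7·0.3007 + 46.12·0.001000 + 28.68·0.002000 + 111.9·0.01010 = 75.04 kg
The glass mass, total less LOI, = 1156 − 75.04 = 1081 kg (= Σ oxide masses)
each wt % is 100 × oxide ÷ glass

Glass mass = 1081 kg (batch 1156 − LOI 75.04).
Composition: PbO 4.262%, Li2O 0.4679%, Al2O3 9.095%, ZnO 2.648%, SiO2 76.69%, SrO 6.837%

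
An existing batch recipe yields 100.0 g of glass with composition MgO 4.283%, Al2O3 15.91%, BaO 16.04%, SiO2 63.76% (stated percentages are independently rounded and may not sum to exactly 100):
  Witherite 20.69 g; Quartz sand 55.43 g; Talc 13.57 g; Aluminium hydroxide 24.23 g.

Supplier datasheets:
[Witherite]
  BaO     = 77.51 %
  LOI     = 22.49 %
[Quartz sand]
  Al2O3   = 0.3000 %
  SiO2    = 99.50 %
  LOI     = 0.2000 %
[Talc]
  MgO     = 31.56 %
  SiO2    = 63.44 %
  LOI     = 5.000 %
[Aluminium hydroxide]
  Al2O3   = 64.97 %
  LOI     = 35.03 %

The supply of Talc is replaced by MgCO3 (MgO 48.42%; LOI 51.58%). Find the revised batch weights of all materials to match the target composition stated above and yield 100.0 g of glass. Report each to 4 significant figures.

Mid-chain values appear, with 4-significant-digit rounding, when written out; exact precision is held throughout; exactly one rounding is applied to every reported figure; derived quantities, which include ignition loss, the yield, four oxide percentages, the totals, glass mass, are re-derived at full precision, as written in the problem or the answer, from the weighed amounts for 100.0 g of glass.
Per-oxide target masses for 100.0 g glass:
  MgO: 4.283% × 100.0 = 4.283 g
  Al2O3: 15.91% × 100.0 = 15.91 g
  BaO: 16.04% × 100.0 = 16.04 g
  SiO2: 63.76% × 100.0 = 63.76 g
Mass-balance tally per oxide given the weights on record, relative to the basis at hand (delivered sums recover each target net of answer rounding effects):
  MgO: 8.846·0.4842 = 4.283 g (target 4.283 g)
  Al2O3: 64.08·0.003000 + 24.19·0.6497 = 15.91 g (target 15.91 g)
  BaO: 20.69·0.7751 = 16.04 g (target 16.04 g)
  SiO2: 64.08·0.9950 = 63.76 g (target 63.76 g)
Glass mass check: total charge less LOI = 99.99 g (the targets, summed, come to 99.99 g; stated basis 100.0 g — rounding explains the deltas).
Batch total: Σ batch = 117.8 g; LOI loss = Σ batch·LOI = 17.82 g; yield = glass ÷ total batch = 84.88%.

Revised batch per 100.0 g glass:
  Witherite: 20.69 g
  Quartz sand: 64.08 g
  MgCO3: 8.846 g
  Aluminium hydroxide: 24.19 g
Total batch = 117.8 g; LOI loss = 17.82 g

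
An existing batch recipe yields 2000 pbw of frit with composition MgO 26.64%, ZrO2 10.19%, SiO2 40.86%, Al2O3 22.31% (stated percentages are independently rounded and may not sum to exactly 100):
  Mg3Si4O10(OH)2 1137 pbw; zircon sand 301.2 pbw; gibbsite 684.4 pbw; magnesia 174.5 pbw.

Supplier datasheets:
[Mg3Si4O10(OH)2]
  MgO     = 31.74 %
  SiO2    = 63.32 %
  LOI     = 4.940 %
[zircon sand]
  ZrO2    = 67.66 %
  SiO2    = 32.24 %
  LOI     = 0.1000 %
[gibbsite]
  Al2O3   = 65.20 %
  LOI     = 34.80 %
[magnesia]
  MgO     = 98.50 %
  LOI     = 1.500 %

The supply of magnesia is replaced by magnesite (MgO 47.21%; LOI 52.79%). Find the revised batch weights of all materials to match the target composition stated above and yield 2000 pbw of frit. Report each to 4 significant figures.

Mid-chain values are printed rounded off to 4 significant digits as written; the whole derivation carries full precision all the way through; every reported number is rounded just once — derived quantities (glass mass, four oxide percentages, the totals, yield, ignition loss) are recomputed at full precision from the batch weights for 2000 pbw of glass, as they appear in the problem or the answer.
Oxide-by-oxide targets in 2000 pbw frit:
  MgO: 26.64% × 2000 = 532.8 pbw
  ZrO2: 10.19% × 2000 = 203.8 pbw
  SiO2: 40.86% × 2000 = 817.2 pbw
  Al2O3: 22.31% × 2000 = 446.2 pbw
A balance pass over the oxides, per the reported batch figures, for the quoted basis mass (each sum matches its target mass up to rounding of the answer):
  MgO: 1137·0.3174 + 364.0·0.4721 = 532.7 pbw (target 532.8 pbw)
  ZrO2: 301.2·0.6766 = 203.8 pbw (target 203.8 pbw)
  SiO2: 1137·0.6332 + 301.2·0.3224 = 817.1 pbw (target 817.2 pbw)
  Al2O3: 684.4·0.6520 = 446.2 pbw (target 446.2 pbw)
The glass-mass cross-check: batch total minus LOI = 2000 pbw (targets for the oxides total 2000 pbw; versus the stated basis of 2000 pbw — deltas are rounding alone).
Total batch = Σ batch = 2487 pbw; loss to ignition Σ batch·LOI = 486.8 pbw; yield, glass over the total, = 80.42%.

Revised batch per 2000 pbw frit:
  Mg3Si4O10(OH)2: 1137 pbw
  zircon sand: 301.2 pbw
  gibbsite: 684.4 pbw
  magnesite: 364.0 pbw
Total batch = 2487 pbw; LOI loss = 486.8 pbw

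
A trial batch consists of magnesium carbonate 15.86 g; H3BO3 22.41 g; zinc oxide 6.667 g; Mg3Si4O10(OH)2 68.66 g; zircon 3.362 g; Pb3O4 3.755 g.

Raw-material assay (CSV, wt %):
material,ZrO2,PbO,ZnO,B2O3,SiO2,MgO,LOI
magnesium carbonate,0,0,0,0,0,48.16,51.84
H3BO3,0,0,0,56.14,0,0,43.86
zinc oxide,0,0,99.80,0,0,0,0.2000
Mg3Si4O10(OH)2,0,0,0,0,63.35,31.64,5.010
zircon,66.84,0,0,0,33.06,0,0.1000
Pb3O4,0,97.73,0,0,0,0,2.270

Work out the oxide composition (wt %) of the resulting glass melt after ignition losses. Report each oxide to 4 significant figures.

Full precision is maintained at all times. Intermediates appear with 4-significant-figure rounding across the worked steps — every reported figure includes exactly one rounding. Derived quantities, including six oxide percentages, totals, ignition loss, yield, glass mass, are rebuilt from the batch weights per 99.12 g of glass in full precision, precisely as stated by either problem or answer.
Per-oxide mass from batch:
  ZrO2: 3.362·0.6684 = 2.247 g
  PbO: 3.755·0.9773 = 3.670 g
  ZnO: 6.667·0.9980 = 6.654 g
  B2O3: 22.41·0.5614 = 12.58 g
  SiO2: 68.66·0.6335 + 3.362·0.3306 = 44.61 g
  MgO: 15.86·0.4816 + 68.66·0.3164 = 29.36 g
LOI: 15.86·0.5184 + 22.41·0.4386 + 6.667·0.002000 + 68.66·0.05010 + 3.362·0.001000 + 3.755·0.02270 = 21.59 g
Net of LOI, the glass mass = 120.7 − 21.59 = 99.12 g (consistent with Σ oxide mass)
percent by weight: oxide/glass ×100

Glass mass = 99.12 g (batch 120.7 − LOI 21.59).
Composition: ZrO2 2.267%, PbO 3.702%, ZnO 6.713%, B2O3 12.69%, SiO2 45.00%, MgO 29.62%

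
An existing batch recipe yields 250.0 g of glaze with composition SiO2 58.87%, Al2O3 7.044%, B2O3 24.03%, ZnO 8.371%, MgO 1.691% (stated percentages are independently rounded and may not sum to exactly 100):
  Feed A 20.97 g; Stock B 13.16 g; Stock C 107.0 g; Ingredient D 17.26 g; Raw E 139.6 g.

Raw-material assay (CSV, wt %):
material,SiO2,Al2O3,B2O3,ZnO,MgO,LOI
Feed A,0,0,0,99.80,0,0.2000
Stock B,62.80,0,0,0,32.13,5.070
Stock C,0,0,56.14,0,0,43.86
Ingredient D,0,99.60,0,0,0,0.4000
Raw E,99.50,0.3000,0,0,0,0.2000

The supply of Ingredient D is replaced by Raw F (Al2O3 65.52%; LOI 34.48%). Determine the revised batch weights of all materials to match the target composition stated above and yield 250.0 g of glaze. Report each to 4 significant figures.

Working values appear, rounded to four significant figures, within the worked lines — each numeric step keeps full float precision at every stage. A single rounding produces every reported figure. The derived quantities (ignition loss, net glass mass, totals, yield, five oxide percentages) are recomputed at full precision from the batch weights on 250.0 g of glass, as given in either problem or answer.
Oxide mass targets, per 250.0 g glaze:
  SiO2: 58.87% × 250.0 = 147.2 g
  Al2O3: 7.044% × 250.0 = 17.61 g
  B2O3: 24.03% × 250.0 = 60.08 g
  ZnO: 8.371% × 250.0 = 20.93 g
  MgO: 1.691% × 250.0 = 4.228 g
Per-oxide balance check from the weights as reported, on the stated basis (delivered sums recover each target modulo rounding of the values):
  SiO2: 13.16·0.6280 + 139.6·0.9950 = 147.2 g (target 147.2 g)
  Al2O3: 26.24·0.6552 + 139.6·0.003000 = 17.61 g (target 17.61 g)
  B2O3: 107.0·0.5614 = 60.07 g (target 60.08 g)
  ZnO: 20.97·0.9980 = 20.93 g (target 20.93 g)
  MgO: 13.16·0.3213 = 4.228 g (target 4.228 g)
Glass-mass sanity pass: batch total minus LOI = 250.0 g (per-oxide target masses sum to 250.0 g; the stated basis being 250.0 g — rounding explains the deltas).
Batch total: Σ batch = 307.0 g; LOI loss = Σ batch·LOI = 56.97 g; yield: glass divided by total = 81.44%.

Revised batch per 250.0 g glaze:
  Feed A: 20.97 g
  Stock B: 13.16 g
  Stock C: 107.0 g
  Raw F: 26.24 g
  Raw E: 139.6 g
Total batch = 307.0 g; LOI loss = 56.97 g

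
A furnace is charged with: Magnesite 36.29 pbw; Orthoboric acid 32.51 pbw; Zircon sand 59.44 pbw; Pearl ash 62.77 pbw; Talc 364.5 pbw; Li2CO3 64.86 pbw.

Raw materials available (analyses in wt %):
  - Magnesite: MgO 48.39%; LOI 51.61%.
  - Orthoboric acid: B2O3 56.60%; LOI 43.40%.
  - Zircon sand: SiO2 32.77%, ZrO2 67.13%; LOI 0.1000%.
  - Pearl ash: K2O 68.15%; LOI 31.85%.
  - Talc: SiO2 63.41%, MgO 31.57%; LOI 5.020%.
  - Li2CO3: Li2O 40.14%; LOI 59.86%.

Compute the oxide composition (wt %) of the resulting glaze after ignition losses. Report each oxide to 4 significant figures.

Mid-chain values appear, with 4-significant-figure rounding, across the worked steps; every computation holds exact precision throughout; a single rounding produces each reported result. The derived quantities (LOI, the six compositions, glass mass, the yield, the totals) are re-derived starting from the weights on 510.4 pbw of glass at full float precision, exactly as printed in the problem or the answer.
Oxide masses out of the charge:
  SiO2: 59.44·0.3277 + 364.5·0.6341 = 250.6 pbw
  K2O: 62.77·0.6815 = 42.78 pbw
  MgO: 36.29·0.4839 + 364.5·0.3157 = 132.6 pbw
  Li2O: 64.86·0.4014 = 26.03 pbw
  ZrO2: 59.44·0.6713 = 39.90 pbw
  B2O3: 32.51·0.5660 = 18.40 pbw
LOI: 36.29·0.5161 + 32.51·0.4340 + 59.44·0.001000 + 62.77·0.3185 + 364.5·0.05020 + 64.86·0.5986 = 110.0 pbw
Resulting glass, batch − LOI: 620.4 − 110.0 = 510.4 pbw (= the summed oxide contributions)
wt % = oxide mass / glass mass × 100

Glass mass = 510.4 pbw (batch 620.4 − LOI 110.0).
Composition: SiO2 49.10%, K2O 8.382%, MgO 25.99%, Li2O 5.101%, ZrO2 7.818%, B2O3 3.605%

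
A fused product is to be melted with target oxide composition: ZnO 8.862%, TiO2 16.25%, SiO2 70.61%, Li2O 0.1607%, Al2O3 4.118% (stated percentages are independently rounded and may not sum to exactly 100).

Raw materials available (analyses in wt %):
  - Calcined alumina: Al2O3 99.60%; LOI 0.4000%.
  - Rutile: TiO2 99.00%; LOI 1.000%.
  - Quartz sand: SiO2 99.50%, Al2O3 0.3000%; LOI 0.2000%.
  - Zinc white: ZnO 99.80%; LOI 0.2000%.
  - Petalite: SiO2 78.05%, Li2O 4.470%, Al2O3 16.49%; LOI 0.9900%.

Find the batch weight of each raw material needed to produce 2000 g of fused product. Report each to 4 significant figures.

Working values are shown rounded to four significant figures at each printed step; the whole derivation holds full float precision all the way through. Each reported value includes exactly one rounding; derived quantities, including the five compositions, net glass mass, the yield, the totals, ignition loss, are carried from the batch weights for 2000 g of glass in exact precision, as written in the question or the answer.
Oxide-by-oxide targets in 2000 g fused product:
  ZnO: 8.862% × 2000 = 177.2 g
  TiO2: 16.25% × 2000 = 325.0 g
  SiO2: 70.61% × 2000 = 1412 g
  Li2O: 0.1607% × 2000 = 3.214 g
  Al2O3: 4.118% × 2000 = 82.36 g
Oxide-by-oxide audit on the weights just shown, on the stated basis (oxide sums agree with the targets net of answer rounding effects):
  ZnO: 177.6·0.9980 = 177.2 g (target 177.2 g)
  TiO2: 328.3·0.9900 = 325.0 g (target 325.0 g)
  SiO2: 1363·0.9950 + 71.90·0.7805 = 1412 g (target 1412 g)
  Li2O: 71.90·0.04470 = 3.214 g (target 3.214 g)
  Al2O3: 66.68·0.9960 + 1363·0.003000 + 71.90·0.1649 = 82.36 g (target 82.36 g)
The glass-mass cross-check: total batch − LOI = 2000 g (the targets, summed, come to 2000 g; the stated basis being 2000 g — a pure rounding effect).
Whole-batch sum: Σ batch = 2007 g; Σ batch·LOI gives LOI loss = 7.343 g; yield, glass over the total, = 99.63%.

Batch per 2000 g fused product:
  Calcined alumina: 66.68 g
  Rutile: 328.3 g
  Quartz sand: 1363 g
  Zinc white: 177.6 g
  Petalite: 71.90 g
Total batch = 2007 g; LOI loss = 7.343 g; yield = 99.63%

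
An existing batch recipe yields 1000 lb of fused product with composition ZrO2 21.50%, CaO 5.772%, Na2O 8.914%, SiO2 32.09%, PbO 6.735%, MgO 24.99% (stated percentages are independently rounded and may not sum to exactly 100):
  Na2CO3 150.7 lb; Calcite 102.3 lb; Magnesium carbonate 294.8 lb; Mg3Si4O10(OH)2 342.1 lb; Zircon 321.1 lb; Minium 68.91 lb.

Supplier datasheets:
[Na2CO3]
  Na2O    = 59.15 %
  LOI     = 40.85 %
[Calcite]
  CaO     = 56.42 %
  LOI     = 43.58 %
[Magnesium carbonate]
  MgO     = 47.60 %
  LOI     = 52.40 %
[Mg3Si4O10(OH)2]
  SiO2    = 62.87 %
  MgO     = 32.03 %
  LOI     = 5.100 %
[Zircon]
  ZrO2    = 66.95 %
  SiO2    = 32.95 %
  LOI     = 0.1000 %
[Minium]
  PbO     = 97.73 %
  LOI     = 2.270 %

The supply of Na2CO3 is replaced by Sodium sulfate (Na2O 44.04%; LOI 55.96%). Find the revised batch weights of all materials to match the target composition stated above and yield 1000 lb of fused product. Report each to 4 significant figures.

Revised batch per 1000 lb fused product:
  Sodium sulfate: 202.4 lb
  Calcite: 102.3 lb
  Magnesium carbonate: 294.8 lb
  Mg3Si4O10(OH)2: 342.1 lb
  Zircon: 321.1 lb
  Minium: 68.91 lb
Total batch = 1332 lb; LOI loss = 331.7 lb

The working math holds full float precision at each step; in-progress results appear, rounded to 4 significant digits, on the page. Each reported figure carries a single rounding — derived quantities, including totals, yield, glass mass, ignition loss, six oxide percentages, are rebuilt starting from the weights on 1000 lb of glass at full float precision, exactly as shown in question or answer.
Oxide-by-oxide targets in 1000 lb fused product:
  ZrO2: 21.50% × 1000 = 215.0 lb
  CaO: 5.772% × 1000 = 57.72 lb
  Na2O: 8.914% × 1000 = 89.14 lb
  SiO2: 32.09% × 1000 = 320.9 lb
  PbO: 6.735% × 1000 = 67.35 lb
  MgO: 24.99% × 1000 = 249.9 lb
Verifying the oxide balance working from each reported weight, against the basis in use (sums match the target masses modulo rounding of the values):
  ZrO2: 321.1·0.6695 = 215.0 lb (target 215.0 lb)
  CaO: 102.3·0.5642 = 57.72 lb (target 57.72 lb)
  Na2O: 202.4·0.4404 = 89.14 lb (target 89.14 lb)
  SiO2: 342.1·0.6287 + 321.1·0.3295 = 320.9 lb (target 320.9 lb)
  PbO: 68.91·0.9773 = 67.35 lb (target 67.35 lb)
  MgO: 294.8·0.4760 + 342.1·0.3203 = 249.9 lb (target 249.9 lb)
The glass-mass cross-check: net batch after ignition = 1000 lb (oxide target masses add up to 1000 lb; the stated basis being 1000 lb — gaps are rounding artifacts).
Total batch = Σ batch = 1332 lb; the LOI term Σ batch·LOI equals 331.7 lb; yield = glass ÷ total batch = 75.09%.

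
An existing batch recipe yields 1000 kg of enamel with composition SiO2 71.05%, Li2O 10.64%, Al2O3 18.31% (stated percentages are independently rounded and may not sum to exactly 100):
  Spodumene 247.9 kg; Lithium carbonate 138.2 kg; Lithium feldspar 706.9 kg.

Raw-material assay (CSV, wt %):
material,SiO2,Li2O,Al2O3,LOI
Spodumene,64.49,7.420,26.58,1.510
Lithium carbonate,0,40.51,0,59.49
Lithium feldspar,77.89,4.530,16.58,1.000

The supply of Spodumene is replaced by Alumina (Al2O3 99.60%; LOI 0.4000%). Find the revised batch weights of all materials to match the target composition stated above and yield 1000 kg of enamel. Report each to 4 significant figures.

All arithmetic holds exact precision from first step to last — values along the way appear rounded off to 4 significant digits when written out — every reported value undergoes a single rounding — all derived quantities are computed in full precision (LOI, net glass mass, the totals, three oxide percentages, yield) from the weighed amounts at 1000 kg of glass, as given in either problem or answer.
Oxide-by-oxide targets in 1000 kg enamel:
  SiO2: 71.05% × 1000 = 710.5 kg
  Li2O: 10.64% × 1000 = 106.4 kg
  Al2O3: 18.31% × 1000 = 183.1 kg
Oxide-by-oxide audit applying the batch weights above, on the stated basis (oxide sums agree with the targets within answer rounding):
  SiO2: 912.2·0.7789 = 710.5 kg (target 710.5 kg)
  Li2O: 160.6·0.4051 + 912.2·0.04530 = 106.4 kg (target 106.4 kg)
  Al2O3: 31.99·0.9960 + 912.2·0.1658 = 183.1 kg (target 183.1 kg)
Mass balance on the glass: total charge less LOI = 1000 kg (the Σ of target masses is 1000 kg; with the basis standing at 1000 kg — gaps are rounding artifacts).
Adding the batch up: Σ batch = 1105 kg; LOI loss = Σ batch·LOI = 104.8 kg; glass ÷ batch gives a yield of 90.51%.

Revised batch per 1000 kg enamel:
  Alumina: 31.99 kg
  Lithium carbonate: 160.6 kg
  Lithium feldspar: 912.2 kg
Total batch = 1105 kg; LOI loss = 104.8 kg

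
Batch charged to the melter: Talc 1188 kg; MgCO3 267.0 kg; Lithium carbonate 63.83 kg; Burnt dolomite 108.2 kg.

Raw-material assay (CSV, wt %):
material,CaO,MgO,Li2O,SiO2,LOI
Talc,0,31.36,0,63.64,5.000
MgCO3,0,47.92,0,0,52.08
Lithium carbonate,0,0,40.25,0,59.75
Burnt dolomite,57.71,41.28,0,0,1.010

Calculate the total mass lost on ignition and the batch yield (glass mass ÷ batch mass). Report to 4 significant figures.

Each numeric step keeps full float precision in every operation; values along the way are displayed, with 4-significant-figure rounding, at each printed step; every reported figure is rounded once only. The derived quantities are carried using the weight values per 1389 kg of glass in exact precision (four oxide percentages, glass mass, ignition loss, the totals, the yield) exactly as printed in either problem or answer.
Per-material ignition loss:
  Talc: 1188 × 0.05000 = 59.40 kg
  MgCO3: 267.0 × 0.5208 = 139.1 kg
  Lithium carbonate: 63.83 × 0.5975 = 38.14 kg
  Burnt dolomite: 108.2 × 0.01010 = 1.093 kg
Total LOI = 237.7 kg
Glass = batch − LOI = 1627 − 237.7 = 1389 kg

LOI loss = 237.7 kg; glass = 1389 kg; yield = 85.39%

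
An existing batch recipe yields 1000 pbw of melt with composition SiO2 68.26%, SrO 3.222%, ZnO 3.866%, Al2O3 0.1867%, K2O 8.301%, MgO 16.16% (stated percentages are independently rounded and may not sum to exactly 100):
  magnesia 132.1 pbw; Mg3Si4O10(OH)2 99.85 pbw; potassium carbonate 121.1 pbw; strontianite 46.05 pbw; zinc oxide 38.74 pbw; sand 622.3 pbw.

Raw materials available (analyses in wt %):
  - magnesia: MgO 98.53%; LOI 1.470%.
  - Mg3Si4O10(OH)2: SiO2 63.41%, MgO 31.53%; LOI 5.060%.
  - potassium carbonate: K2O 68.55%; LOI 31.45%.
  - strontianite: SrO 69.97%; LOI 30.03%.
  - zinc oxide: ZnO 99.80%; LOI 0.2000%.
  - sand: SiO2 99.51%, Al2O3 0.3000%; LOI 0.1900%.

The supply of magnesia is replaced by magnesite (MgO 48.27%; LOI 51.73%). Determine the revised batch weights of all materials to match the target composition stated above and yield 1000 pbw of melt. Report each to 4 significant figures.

Intermediates are printed rounded off to 4 significant figures as written; all internal work maintains exact precision through every step. Each reported figure is rounded a single time — the derived quantities, which include LOI, totals, six oxide percentages, the yield, glass mass, are recomputed at exact precision, exactly as printed in the problem or answer text, using the weight values on 1000 pbw of glass.
Per-oxide target masses for 1000 pbw melt:
  SiO2: 68.26% × 1000 = 682.6 pbw
  SrO: 3.222% × 1000 = 32.22 pbw
  ZnO: 3.866% × 1000 = 38.66 pbw
  Al2O3: 0.1867% × 1000 = 1.867 pbw
  K2O: 8.301% × 1000 = 83.01 pbw
  MgO: 16.16% × 1000 = 161.6 pbw
Balance tally, oxide-wise, using the reported weights, at the basis given (target by target, the sums agree modulo rounding of the values):
  SiO2: 99.85·0.6341 + 622.3·0.9951 = 682.6 pbw (target 682.6 pbw)
  SrO: 46.05·0.6997 = 32.22 pbw (target 32.22 pbw)
  ZnO: 38.74·0.9980 = 38.66 pbw (target 38.66 pbw)
  Al2O3: 622.3·0.003000 = 1.867 pbw (target 1.867 pbw)
  K2O: 121.1·0.6855 = 83.01 pbw (target 83.01 pbw)
  MgO: 269.6·0.4827 + 99.85·0.3153 = 161.6 pbw (target 161.6 pbw)
Glass-mass closure: Σ batch − LOI loss = 999.9 pbw (oxide target masses add up to 1000 pbw; basis as stated: 1000 pbw — gaps are rounding artifacts).
Batch total: Σ batch = 1198 pbw; the LOI term Σ batch·LOI equals 197.7 pbw; as yield: glass ÷ batch → 83.49%.

Revised batch per 1000 pbw melt:
  magnesite: 269.6 pbw
  Mg3Si4O10(OH)2: 99.85 pbw
  potassium carbonate: 121.1 pbw
  strontianite: 46.05 pbw
  zinc oxide: 38.74 pbw
  sand: 622.3 pbw
Total batch = 1198 pbw; LOI loss = 197.7 pbw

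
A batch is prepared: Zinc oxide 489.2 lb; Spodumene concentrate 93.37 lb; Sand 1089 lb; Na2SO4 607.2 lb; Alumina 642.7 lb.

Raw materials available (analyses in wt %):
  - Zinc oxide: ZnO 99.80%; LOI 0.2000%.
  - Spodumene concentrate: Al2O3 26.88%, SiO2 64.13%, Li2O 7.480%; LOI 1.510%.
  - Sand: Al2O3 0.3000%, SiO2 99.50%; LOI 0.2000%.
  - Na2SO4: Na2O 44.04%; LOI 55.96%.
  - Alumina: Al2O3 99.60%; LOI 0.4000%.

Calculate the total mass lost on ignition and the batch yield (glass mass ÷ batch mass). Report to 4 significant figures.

LOI loss = 346.9 lb; glass = 2575 lb; yield = 88.12%

In-progress results are displayed rounded to four significant digits between the steps; every computation runs at exact precision through every step — each reported value receives exactly one rounding. All derived quantities are computed at full float precision (yield, the totals, LOI, the five compositions, net glass mass) starting from the weights on 2575 lb of glass, as they appear in either problem or answer.
Each material's LOI contribution:
  Zinc oxide: 489.2 × 0.002000 = 0.9784 lb
  Spodumene concentrate: 93.37 × 0.01510 = 1.410 lb
  Sand: 1089 × 0.002000 = 2.178 lb
  Na2SO4: 607.2 × 0.5596 = 339.8 lb
  Alumina: 642.7 × 0.004000 = 2.571 lb
Total LOI = 346.9 lb
Glass = batch − LOI = 2921 − 346.9 = 2575 lb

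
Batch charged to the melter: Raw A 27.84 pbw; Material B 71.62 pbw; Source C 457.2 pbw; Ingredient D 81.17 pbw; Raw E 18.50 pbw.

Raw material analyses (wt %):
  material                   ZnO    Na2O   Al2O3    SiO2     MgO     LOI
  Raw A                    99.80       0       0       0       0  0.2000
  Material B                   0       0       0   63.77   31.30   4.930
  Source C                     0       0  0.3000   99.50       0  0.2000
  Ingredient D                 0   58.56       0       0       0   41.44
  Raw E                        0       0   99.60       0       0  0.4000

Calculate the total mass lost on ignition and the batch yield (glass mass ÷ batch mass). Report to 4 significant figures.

LOI loss = 38.21 pbw; glass = 618.1 pbw; yield = 94.18%

Working values appear, rounded to 4 significant figures, at each printed step — the working math keeps full precision through the solve. Every reported figure is rounded a single time; the derived quantities (totals, glass mass, ignition loss, yield, five oxide percentages) are computed at full precision from the weighed amounts per 618.1 pbw of glass, as quoted within the question or the answer.
LOI of each material in turn:
  Raw A: 27.84 × 0.002000 = 0.05568 pbw
  Material B: 71.62 × 0.04930 = 3.531 pbw
  Source C: 457.2 × 0.002000 = 0.9144 pbw
  Ingredient D: 81.17 × 0.4144 = 33.64 pbw
  Raw E: 18.50 × 0.004000 = 0.07400 pbw
Total LOI = 38.21 pbw
Glass = batch − LOI = 656.3 − 38.21 = 618.1 pbw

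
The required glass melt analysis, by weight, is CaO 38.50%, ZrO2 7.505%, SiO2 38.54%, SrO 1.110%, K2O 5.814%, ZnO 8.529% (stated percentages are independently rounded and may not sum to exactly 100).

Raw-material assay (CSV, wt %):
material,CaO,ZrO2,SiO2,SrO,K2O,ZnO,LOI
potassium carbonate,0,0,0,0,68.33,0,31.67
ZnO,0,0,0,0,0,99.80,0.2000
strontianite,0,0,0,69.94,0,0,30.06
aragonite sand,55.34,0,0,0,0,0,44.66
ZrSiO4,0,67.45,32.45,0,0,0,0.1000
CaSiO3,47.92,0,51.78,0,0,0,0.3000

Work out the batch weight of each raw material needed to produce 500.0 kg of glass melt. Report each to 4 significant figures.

Batch per 500.0 kg glass melt:
  potassium carbonate: 42.54 kg
  ZnO: 42.73 kg
  strontianite: 7.935 kg
  aragonite sand: 55.79 kg
  ZrSiO4: 55.63 kg
  CaSiO3: 337.3 kg
Total batch = 541.9 kg; LOI loss = 41.93 kg; yield = 92.26%

All internal work maintains full float precision through every step; working values are displayed rounded off to 4 significant digits at each printed step — a single rounding completes each reported result. Derived quantities, which include totals, net glass mass, yield, the six compositions, ignition loss, are recomputed at full precision, as quoted within either problem or answer, using the weight values per 500.0 kg of glass.
Oxide-by-oxide targets in 500.0 kg glass melt:
  CaO: 38.50% × 500.0 = 192.5 kg
  ZrO2: 7.505% × 500.0 = 37.52 kg
  SiO2: 38.54% × 500.0 = 192.7 kg
  SrO: 1.110% × 500.0 = 5.550 kg
  K2O: 5.814% × 500.0 = 29.07 kg
  ZnO: 8.529% × 500.0 = 42.64 kg
Checking each oxide sum given the weights on record, on the stated basis (target by target, the sums agree exact up to rounding of places):
  CaO: 55.79·0.5534 + 337.3·0.4792 = 192.5 kg (target 192.5 kg)
  ZrO2: 55.63·0.6745 = 37.52 kg (target 37.52 kg)
  SiO2: 55.63·0.3245 + 337.3·0.5178 = 192.7 kg (target 192.7 kg)
  SrO: 7.935·0.6994 = 5.550 kg (target 5.550 kg)
  K2O: 42.54·0.6833 = 29.07 kg (target 29.07 kg)
  ZnO: 42.73·0.9980 = 42.64 kg (target 42.64 kg)
Consistency of the glass mass: whole batch net of LOI = 500.0 kg (the targets, summed, come to 500.0 kg; stated basis 500.0 kg — rounding explains the deltas).
Summing the batch: Σ batch = 541.9 kg; the LOI term Σ batch·LOI equals 41.93 kg; as yield: glass ÷ batch → 92.26%.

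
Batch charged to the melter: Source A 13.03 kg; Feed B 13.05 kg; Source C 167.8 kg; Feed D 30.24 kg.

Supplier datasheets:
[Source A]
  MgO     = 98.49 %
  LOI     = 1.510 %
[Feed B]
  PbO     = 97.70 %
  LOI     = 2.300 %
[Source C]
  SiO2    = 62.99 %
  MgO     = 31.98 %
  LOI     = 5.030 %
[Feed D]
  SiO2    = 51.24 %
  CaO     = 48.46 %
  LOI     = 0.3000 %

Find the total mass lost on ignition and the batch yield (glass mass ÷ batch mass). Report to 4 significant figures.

The working math keeps full precision all the way through. In-progress results are rounded to four significant digits when displayed; every reported value takes a single rounding. The derived quantities (glass mass, the four compositions, the totals, the yield, LOI) are computed at full precision from the batch weights on 215.1 kg of glass exactly as printed in the problem or the answer.
Per-material ignition loss:
  Source A: 13.03 × 0.01510 = 0.1968 kg
  Feed B: 13.05 × 0.02300 = 0.3002 kg
  Source C: 167.8 × 0.05030 = 8.440 kg
  Feed D: 30.24 × 0.003000 = 0.09072 kg
Total LOI = 9.028 kg
Glass = batch − LOI = 224.1 − 9.028 = 215.1 kg

LOI loss = 9.028 kg; glass = 215.1 kg; yield = 95.97%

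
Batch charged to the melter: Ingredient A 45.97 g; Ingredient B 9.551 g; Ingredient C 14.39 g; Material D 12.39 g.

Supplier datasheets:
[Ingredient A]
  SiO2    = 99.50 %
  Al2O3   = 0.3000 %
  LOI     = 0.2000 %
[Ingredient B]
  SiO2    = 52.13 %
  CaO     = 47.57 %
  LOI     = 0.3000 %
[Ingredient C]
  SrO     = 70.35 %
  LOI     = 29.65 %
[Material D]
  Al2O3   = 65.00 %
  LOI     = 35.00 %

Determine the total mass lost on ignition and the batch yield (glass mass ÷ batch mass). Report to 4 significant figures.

LOI loss = 8.724 g; glass = 73.58 g; yield = 89.40%

The whole derivation maintains full float precision through every step — intermediates are displayed, rounded to four significant digits, across the worked steps; a single rounding completes every reported value; all derived quantities (net glass mass, LOI, the totals, yield, four oxide percentages) are re-derived in full float precision from the batch weights at 73.58 g of glass, exactly as printed in the problem or answer text.
Each material's LOI contribution:
  Ingredient A: 45.97 × 0.002000 = 0.09194 g
  Ingredient B: 9.551 × 0.003000 = 0.02865 g
  Ingredient C: 14.39 × 0.2965 = 4.267 g
  Material D: 12.39 × 0.3500 = 4.337 g
Total LOI = 8.724 g
Glass = batch − LOI = 82.30 − 8.724 = 73.58 g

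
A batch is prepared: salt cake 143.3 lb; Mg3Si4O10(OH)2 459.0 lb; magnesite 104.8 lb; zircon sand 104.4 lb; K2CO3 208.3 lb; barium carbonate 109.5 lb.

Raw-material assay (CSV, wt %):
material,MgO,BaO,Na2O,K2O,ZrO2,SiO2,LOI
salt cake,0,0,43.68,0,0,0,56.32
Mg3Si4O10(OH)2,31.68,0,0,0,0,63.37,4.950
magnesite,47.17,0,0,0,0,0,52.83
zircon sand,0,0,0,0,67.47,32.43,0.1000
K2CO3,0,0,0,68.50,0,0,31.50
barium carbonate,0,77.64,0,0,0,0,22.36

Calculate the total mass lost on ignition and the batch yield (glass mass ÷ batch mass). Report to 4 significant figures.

The working math holds full precision at all times — intermediates are displayed rounded to four significant figures in the working — every reported value is rounded exactly once. The derived quantities (net glass mass, the totals, the yield, LOI, the six compositions) are rebuilt from the batch weights on 880.3 lb of glass in full precision as written in problem or answer.
Loss on ignition, line by line:
  salt cake: 143.3 × 0.5632 = 80.71 lb
  Mg3Si4O10(OH)2: 459.0 × 0.04950 = 22.72 lb
  magnesite: 104.8 × 0.5283 = 55.37 lb
  zircon sand: 104.4 × 0.001000 = 0.1044 lb
  K2CO3: 208.3 × 0.3150 = 65.61 lb
  barium carbonate: 109.5 × 0.2236 = 24.48 lb
Total LOI = 249.0 lb
Glass = batch − LOI = 1129 − 249.0 = 880.3 lb

LOI loss = 249.0 lb; glass = 880.3 lb; yield = 77.95%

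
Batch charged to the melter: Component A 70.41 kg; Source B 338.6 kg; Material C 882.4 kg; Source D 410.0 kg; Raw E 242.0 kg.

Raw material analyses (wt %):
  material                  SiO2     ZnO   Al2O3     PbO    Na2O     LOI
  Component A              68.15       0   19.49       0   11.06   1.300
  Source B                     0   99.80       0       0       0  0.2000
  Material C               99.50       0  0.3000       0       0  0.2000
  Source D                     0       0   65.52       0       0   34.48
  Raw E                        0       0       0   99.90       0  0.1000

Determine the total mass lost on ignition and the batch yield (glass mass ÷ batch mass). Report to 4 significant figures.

LOI loss = 145.0 kg; glass = 1798 kg; yield = 92.54%

The working math holds full float precision from first step to last; the intermediate values are printed with 4-significant-figure rounding in the working; every reported number is rounded just once. Derived quantities are computed in full float precision (net glass mass, ignition loss, the yield, totals, the five compositions) from the batch weights at 1798 kg of glass, as written in question or answer.
LOI of each material in turn:
  Component A: 70.41 × 0.01300 = 0.9153 kg
  Source B: 338.6 × 0.002000 = 0.6772 kg
  Material C: 882.4 × 0.002000 = 1.765 kg
  Source D: 410.0 × 0.3448 = 141.4 kg
  Raw E: 242.0 × 0.001000 = 0.2420 kg
Total LOI = 145.0 kg
Glass = batch − LOI = 1943 − 145.0 = 1798 kg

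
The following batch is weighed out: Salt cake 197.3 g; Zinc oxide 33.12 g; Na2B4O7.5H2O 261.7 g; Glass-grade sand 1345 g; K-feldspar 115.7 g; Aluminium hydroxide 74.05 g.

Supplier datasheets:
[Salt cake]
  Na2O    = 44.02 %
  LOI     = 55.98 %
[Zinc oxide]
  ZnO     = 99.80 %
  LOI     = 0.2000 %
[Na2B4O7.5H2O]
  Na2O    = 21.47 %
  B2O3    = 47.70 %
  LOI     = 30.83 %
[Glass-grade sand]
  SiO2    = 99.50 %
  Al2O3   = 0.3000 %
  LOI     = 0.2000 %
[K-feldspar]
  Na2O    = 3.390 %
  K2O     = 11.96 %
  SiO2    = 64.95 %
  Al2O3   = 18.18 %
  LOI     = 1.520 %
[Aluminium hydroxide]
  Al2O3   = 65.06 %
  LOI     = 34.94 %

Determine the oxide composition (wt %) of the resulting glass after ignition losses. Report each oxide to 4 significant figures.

Glass mass = 1805 g (batch 2027 − LOI 221.5).
Composition: ZnO 1.831%, Na2O 8.140%, K2O 0.7665%, SiO2 78.29%, Al2O3 4.057%, B2O3 6.914%

Every computation keeps full precision at each step; working values are printed rounded to four significant figures as written. Every reported number receives exactly one rounding — the derived quantities, which include ignition loss, the yield, six oxide percentages, the totals, net glass mass, are rebuilt in full float precision, as given in either problem or answer, starting from the weights at 1805 g of glass.
What the batch supplies per oxide:
  ZnO: 33.12·0.9980 = 33.05 g
  Na2O: 197.3·0.4402 + 261.7·0.2147 + 115.7·0.03390 = 147.0 g
  K2O: 115.7·0.1196 = 13.84 g
  SiO2: 1345·0.9950 + 115.7·0.6495 = 1413 g
  Al2O3: 1345·0.003000 + 115.7·0.1818 + 74.05·0.6506 = 73.25 g
  B2O3: 261.7·0.4770 = 124.8 g
LOI: 197.3·0.5598 + 33.12·0.002000 + 261.7·0.3083 + 1345·0.002000 + 115.7·0.01520 + 74.05·0.3494 = 221.5 g
batch − LOI leaves glass = 2027 − 221.5 = 1805 g (= the summed oxide contributions)
wt % = 100 × oxide mass / glass mass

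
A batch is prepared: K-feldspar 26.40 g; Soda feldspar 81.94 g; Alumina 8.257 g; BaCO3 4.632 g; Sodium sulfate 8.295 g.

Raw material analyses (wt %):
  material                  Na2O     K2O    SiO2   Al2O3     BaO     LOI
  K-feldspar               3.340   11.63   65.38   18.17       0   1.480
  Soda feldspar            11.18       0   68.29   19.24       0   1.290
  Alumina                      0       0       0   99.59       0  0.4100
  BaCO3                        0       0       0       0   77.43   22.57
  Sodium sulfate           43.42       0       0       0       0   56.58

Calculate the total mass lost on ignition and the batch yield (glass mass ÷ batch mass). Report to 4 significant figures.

LOI loss = 7.220 g; glass = 122.3 g; yield = 94.43%

Each numeric step maintains full precision from first step to last; mid-chain values are printed (rounded to four significant figures) between the steps. Every reported number is rounded a single time. Derived quantities, which include five oxide percentages, ignition loss, yield, the totals, glass mass, are rebuilt at full float precision, exactly as shown in the problem or answer text, from the batch weights for 122.3 g of glass.
Material-by-material LOI:
  K-feldspar: 26.40 × 0.01480 = 0.3907 g
  Soda feldspar: 81.94 × 0.01290 = 1.057 g
  Alumina: 8.257 × 0.004100 = 0.03385 g
  BaCO3: 4.632 × 0.2257 = 1.045 g
  Sodium sulfate: 8.295 × 0.5658 = 4.693 g
Total LOI = 7.220 g
Glass = batch − LOI = 129.5 − 7.220 = 122.3 g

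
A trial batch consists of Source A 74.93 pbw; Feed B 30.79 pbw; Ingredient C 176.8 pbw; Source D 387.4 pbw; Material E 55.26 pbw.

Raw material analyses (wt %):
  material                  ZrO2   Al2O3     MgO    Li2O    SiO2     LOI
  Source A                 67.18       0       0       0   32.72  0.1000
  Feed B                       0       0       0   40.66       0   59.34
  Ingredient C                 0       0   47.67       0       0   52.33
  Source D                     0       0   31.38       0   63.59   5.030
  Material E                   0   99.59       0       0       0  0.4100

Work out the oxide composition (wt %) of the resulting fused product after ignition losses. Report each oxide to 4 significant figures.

Working values are displayed with 4-significant-figure rounding between the steps; the working math holds full float precision all the way through — every reported value is rounded a single time; the derived quantities, which include the yield, LOI, totals, five oxide percentages, net glass mass, are rebuilt at full float precision, as quoted within question or answer, from the batch weights on 594.6 pbw of glass.
Oxide-by-oxide delivered mass:
  ZrO2: 74.93·0.6718 = 50.34 pbw
  Al2O3: 55.26·0.9959 = 55.03 pbw
  MgO: 176.8·0.4767 + 387.4·0.3138 = 205.8 pbw
  Li2O: 30.79·0.4066 = 12.52 pbw
  SiO2: 74.93·0.3272 + 387.4·0.6359 = 270.9 pbw
LOI: 74.93·0.001000 + 30.79·0.5934 + 176.8·0.5233 + 387.4·0.05030 + 55.26·0.004100 = 130.6 pbw
Glass = total batch minus LOI = 725.2 − 130.6 = 594.6 pbw (matching Σ of the oxides)
wt % = 100 × oxide mass / glass mass

Glass mass = 594.6 pbw (batch 725.2 − LOI 130.6).
Composition: ZrO2 8.466%, Al2O3 9.256%, MgO 34.62%, Li2O 2.105%, SiO2 45.55%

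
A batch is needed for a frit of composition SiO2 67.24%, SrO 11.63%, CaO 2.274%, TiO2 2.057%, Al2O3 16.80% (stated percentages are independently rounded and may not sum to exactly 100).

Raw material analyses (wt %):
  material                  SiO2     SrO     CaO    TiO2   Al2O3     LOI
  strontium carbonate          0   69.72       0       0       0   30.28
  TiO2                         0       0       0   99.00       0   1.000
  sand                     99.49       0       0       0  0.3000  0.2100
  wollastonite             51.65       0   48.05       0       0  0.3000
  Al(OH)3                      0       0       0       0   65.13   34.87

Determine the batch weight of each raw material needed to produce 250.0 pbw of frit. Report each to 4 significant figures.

Batch per 250.0 pbw frit:
  strontium carbonate: 41.70 pbw
  TiO2: 5.194 pbw
  sand: 162.8 pbw
  wollastonite: 11.83 pbw
  Al(OH)3: 63.74 pbw
Total batch = 285.3 pbw; LOI loss = 35.28 pbw; yield = 87.63%

The whole derivation runs at full float precision at all times — intermediates are shown rounded to four significant figures within the worked lines; a single rounding finalizes each reported number; derived quantities, which include yield, LOI, net glass mass, the totals, five oxide percentages, are carried in full float precision, exactly as printed in problem or answer, using the weight values for 250.0 pbw of glass.
Target oxide masses per 250.0 pbw frit:
  SiO2: 67.24% × 250.0 = 168.1 pbw
  SrO: 11.63% × 250.0 = 29.08 pbw
  CaO: 2.274% × 250.0 = 5.685 pbw
  TiO2: 2.057% × 250.0 = 5.142 pbw
  Al2O3: 16.80% × 250.0 = 42.00 pbw
Oxide-by-oxide audit per the reported batch figures, per the basis as stated (summed amounts equal target values given rounding of the digits):
  SiO2: 162.8·0.9949 + 11.83·0.5165 = 168.1 pbw (target 168.1 pbw)
  SrO: 41.70·0.6972 = 29.07 pbw (target 29.08 pbw)
  CaO: 11.83·0.4805 = 5.684 pbw (target 5.685 pbw)
  TiO2: 5.194·0.9900 = 5.142 pbw (target 5.142 pbw)
  Al2O3: 162.8·0.003000 + 63.74·0.6513 = 42.00 pbw (target 42.00 pbw)
The glass-mass cross-check: total batch − LOI = 250.0 pbw (per-oxide target masses sum to 250.0 pbw; the stated basis being 250.0 pbw — rounding explains the deltas).
Batch grand total — Σ batch = 285.3 pbw; the LOI term Σ batch·LOI equals 35.28 pbw; as yield: glass ÷ batch → 87.63%.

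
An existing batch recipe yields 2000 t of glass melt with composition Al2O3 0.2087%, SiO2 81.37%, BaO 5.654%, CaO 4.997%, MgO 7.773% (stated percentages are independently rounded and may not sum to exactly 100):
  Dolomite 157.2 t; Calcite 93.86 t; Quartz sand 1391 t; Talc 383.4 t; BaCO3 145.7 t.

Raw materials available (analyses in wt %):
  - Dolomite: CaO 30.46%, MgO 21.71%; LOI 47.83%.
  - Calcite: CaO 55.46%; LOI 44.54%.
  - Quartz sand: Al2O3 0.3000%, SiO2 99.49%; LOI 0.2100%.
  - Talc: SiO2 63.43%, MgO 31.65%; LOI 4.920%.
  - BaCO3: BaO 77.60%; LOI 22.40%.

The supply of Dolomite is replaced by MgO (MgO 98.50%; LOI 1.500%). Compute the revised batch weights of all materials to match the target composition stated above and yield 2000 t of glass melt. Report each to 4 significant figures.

Revised batch per 2000 t glass melt:
  MgO: 34.65 t
  Calcite: 180.2 t
  Quartz sand: 1391 t
  Talc: 383.4 t
  BaCO3: 145.7 t
Total batch = 2135 t; LOI loss = 135.2 t

The working math maintains full float precision at all times. Working values are displayed rounded off to 4 significant figures across the worked steps. Exactly one rounding goes into each reported result — the derived quantities, which include glass mass, LOI, five oxide percentages, the totals, yield, are recomputed in exact precision, as given in the problem or the answer, using the weight values for 2000 t of glass.
Oxide-by-oxide targets in 2000 t glass melt:
  Al2O3: 0.2087% × 2000 = 4.174 t
  SiO2: 81.37% × 2000 = 1627 t
  BaO: 5.654% × 2000 = 113.1 t
  CaO: 4.997% × 2000 = 99.94 t
  MgO: 7.773% × 2000 = 155.5 t
Mass-balance tally per oxide with the batch weights as given, per the basis as stated (each sum matches its target mass once rounding is allowed for):
  Al2O3: 1391·0.003000 = 4.173 t (target 4.174 t)
  SiO2: 1391·0.9949 + 383.4·0.6343 = 1627 t (target 1627 t)
  BaO: 145.7·0.7760 = 113.1 t (target 113.1 t)
  CaO: 180.2·0.5546 = 99.94 t (target 99.94 t)
  MgO: 34.65·0.9850 + 383.4·0.3165 = 155.5 t (target 155.5 t)
Auditing the glass mass value: Σ batch − LOI loss = 2000 t (oxide target masses add up to 2000 t; versus the stated basis of 2000 t — a pure rounding effect).
Batch grand total — Σ batch = 2135 t; the LOI term Σ batch·LOI equals 135.2 t; as yield: glass ÷ batch → 93.67%.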